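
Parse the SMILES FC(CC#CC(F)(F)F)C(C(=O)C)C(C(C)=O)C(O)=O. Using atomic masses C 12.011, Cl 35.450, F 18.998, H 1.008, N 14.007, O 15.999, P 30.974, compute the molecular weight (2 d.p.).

296.22 g/mol

First, the molecular formula is C12H12F4O4 (counting implicit H from valence).
  C: 12 × 12.011 = 144.132
  F: 4 × 18.998 = 75.992
  H: 12 × 1.008 = 12.096
  O: 4 × 15.999 = 63.996
Sum: 12×12.011 + 4×18.998 + 12×1.008 + 4×15.999 = 296.216 → 296.22 g/mol.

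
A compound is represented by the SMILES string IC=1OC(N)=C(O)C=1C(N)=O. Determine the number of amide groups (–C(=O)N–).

1

The amide motif appears at heavy-atom position 9 in the SMILES.
Other groups present: 1 hydroxyl, 1 primary amine.
Amide count: 1.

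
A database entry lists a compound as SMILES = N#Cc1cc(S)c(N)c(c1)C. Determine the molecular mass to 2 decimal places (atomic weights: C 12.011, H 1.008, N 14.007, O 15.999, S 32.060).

First, the molecular formula is C8H8N2S (counting implicit H from valence).
  C: 8 × 12.011 = 96.088
  H: 8 × 1.008 = 8.064
  N: 2 × 14.007 = 28.014
  S: 1 × 32.060 = 32.060
Sum: 8×12.011 + 8×1.008 + 2×14.007 + 1×32.060 = 164.226 → 164.23 g/mol.

164.23 g/mol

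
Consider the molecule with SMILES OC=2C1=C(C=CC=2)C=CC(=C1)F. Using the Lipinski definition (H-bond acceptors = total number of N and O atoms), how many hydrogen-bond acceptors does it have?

N atoms: 0; O atoms: 1.
Lipinski HBA = 0 + 1 = 1.

1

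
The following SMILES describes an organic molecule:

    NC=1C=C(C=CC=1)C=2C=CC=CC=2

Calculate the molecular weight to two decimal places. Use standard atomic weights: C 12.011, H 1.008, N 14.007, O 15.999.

169.23 g/mol

First, the molecular formula is C12H11N (counting implicit H from valence).
  C: 12 × 12.011 = 144.132
  H: 11 × 1.008 = 11.088
  N: 1 × 14.007 = 14.007
Sum: 12×12.011 + 11×1.008 + 1×14.007 = 169.227 → 169.23 g/mol.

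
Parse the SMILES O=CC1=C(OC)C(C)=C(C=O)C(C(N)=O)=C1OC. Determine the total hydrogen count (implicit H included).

Walk through each heavy atom and fill implicit hydrogens from standard valence (C 4, N 3, O 2, S 2, halogen 1):
  atom 1: O, bond orders sum to 2 (valence 2) → 0 H
  atom 2: C, bond orders sum to 3 (valence 4) → 1 H
  atom 3: C, bond orders sum to 4 (valence 4) → 0 H
  atom 4: C, bond orders sum to 4 (valence 4) → 0 H
  atom 5: O, bond orders sum to 2 (valence 2) → 0 H
  atom 6: C, bond orders sum to 1 (valence 4) → 3 H
  atom 7: C, bond orders sum to 4 (valence 4) → 0 H
  atom 8: C, bond orders sum to 1 (valence 4) → 3 H
  atom 9: C, bond orders sum to 4 (valence 4) → 0 H
  atom 10: C, bond orders sum to 3 (valence 4) → 1 H
  atom 11: O, bond orders sum to 2 (valence 2) → 0 H
  atom 12: C, bond orders sum to 4 (valence 4) → 0 H
  atom 13: C, bond orders sum to 4 (valence 4) → 0 H
  atom 14: N, bond orders sum to 1 (valence 3) → 2 H
  atom 15: O, bond orders sum to 2 (valence 2) → 0 H
  atom 16: C, bond orders sum to 4 (valence 4) → 0 H
  atom 17: O, bond orders sum to 2 (valence 2) → 0 H
  atom 18: C, bond orders sum to 1 (valence 4) → 3 H
Total hydrogens: 13.

13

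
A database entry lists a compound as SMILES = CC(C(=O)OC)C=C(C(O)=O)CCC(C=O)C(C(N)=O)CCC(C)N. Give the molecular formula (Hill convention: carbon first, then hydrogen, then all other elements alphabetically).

C17H28N2O6

Walk through each heavy atom and fill implicit hydrogens from standard valence (C 4, N 3, O 2, S 2, halogen 1):
  atom 1: C, bond orders sum to 1 (valence 4) → 3 H
  atom 2: C, bond orders sum to 3 (valence 4) → 1 H
  atom 3: C, bond orders sum to 4 (valence 4) → 0 H
  atom 4: O, bond orders sum to 2 (valence 2) → 0 H
  atom 5: O, bond orders sum to 2 (valence 2) → 0 H
  atom 6: C, bond orders sum to 1 (valence 4) → 3 H
  atom 7: C, bond orders sum to 3 (valence 4) → 1 H
  atom 8: C, bond orders sum to 4 (valence 4) → 0 H
  atom 9: C, bond orders sum to 4 (valence 4) → 0 H
  atom 10: O, bond orders sum to 1 (valence 2) → 1 H
  atom 11: O, bond orders sum to 2 (valence 2) → 0 H
  atom 12: C, bond orders sum to 2 (valence 4) → 2 H
  atom 13: C, bond orders sum to 2 (valence 4) → 2 H
  atom 14: C, bond orders sum to 3 (valence 4) → 1 H
  atom 15: C, bond orders sum to 3 (valence 4) → 1 H
  atom 16: O, bond orders sum to 2 (valence 2) → 0 H
  atom 17: C, bond orders sum to 3 (valence 4) → 1 H
  atom 18: C, bond orders sum to 4 (valence 4) → 0 H
  atom 19: N, bond orders sum to 1 (valence 3) → 2 H
  atom 20: O, bond orders sum to 2 (valence 2) → 0 H
  atom 21: C, bond orders sum to 2 (valence 4) → 2 H
  atom 22: C, bond orders sum to 2 (valence 4) → 2 H
  atom 23: C, bond orders sum to 3 (valence 4) → 1 H
  atom 24: C, bond orders sum to 1 (valence 4) → 3 H
  atom 25: N, bond orders sum to 1 (valence 3) → 2 H
Totals → C:17, H:28, N:2, O:6.
In Hill order: C17H28N2O6.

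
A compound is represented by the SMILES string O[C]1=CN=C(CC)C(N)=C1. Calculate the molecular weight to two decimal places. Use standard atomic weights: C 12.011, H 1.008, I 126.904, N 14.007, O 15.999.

First, the molecular formula is C7H10N2O (counting implicit H from valence).
  C: 7 × 12.011 = 84.077
  H: 10 × 1.008 = 10.080
  N: 2 × 14.007 = 28.014
  O: 1 × 15.999 = 15.999
Sum: 7×12.011 + 10×1.008 + 2×14.007 + 1×15.999 = 138.170 → 138.17 g/mol.

138.17 g/mol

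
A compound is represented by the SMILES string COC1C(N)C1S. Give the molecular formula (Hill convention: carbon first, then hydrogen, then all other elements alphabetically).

C4H9NOS

Walk through each heavy atom and fill implicit hydrogens from standard valence (C 4, N 3, O 2, S 2, halogen 1):
  atom 1: C, bond orders sum to 1 (valence 4) → 3 H
  atom 2: O, bond orders sum to 2 (valence 2) → 0 H
  atom 3: C, bond orders sum to 3 (valence 4) → 1 H
  atom 4: C, bond orders sum to 3 (valence 4) → 1 H
  atom 5: N, bond orders sum to 1 (valence 3) → 2 H
  atom 6: C, bond orders sum to 3 (valence 4) → 1 H
  atom 7: S, bond orders sum to 1 (valence 2) → 1 H
Totals → C:4, H:9, N:1, O:1, S:1.
In Hill order: C4H9NOS.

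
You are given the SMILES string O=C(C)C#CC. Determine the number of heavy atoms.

6

Every atom symbol written in the SMILES (organic subset) is one heavy atom; implicit H are not written.
Heavy atoms by element → C:5, O:1.
Total: 6.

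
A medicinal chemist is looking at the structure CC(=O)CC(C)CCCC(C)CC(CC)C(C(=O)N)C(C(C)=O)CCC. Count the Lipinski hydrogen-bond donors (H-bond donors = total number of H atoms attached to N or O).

Donors: find every N or O and count the H atoms it carries.
  atom 3 (O): bond orders sum to 2 → 0 H
  atom 18 (O): bond orders sum to 2 → 0 H
  atom 19 (N): bond orders sum to 1 → 2 H
  atom 23 (O): bond orders sum to 2 → 0 H
Lipinski HBD = 2.

2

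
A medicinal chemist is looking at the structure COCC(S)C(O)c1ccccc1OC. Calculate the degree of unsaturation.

Molecular formula: C11H16O3S.
DoU = (2C + 2 + N − H − X) / 2, where X is the halogen count and O/S are ignored.
    = (2·11 + 2 + 0 − 16 − 0) / 2 = 8 / 2 = 4.

4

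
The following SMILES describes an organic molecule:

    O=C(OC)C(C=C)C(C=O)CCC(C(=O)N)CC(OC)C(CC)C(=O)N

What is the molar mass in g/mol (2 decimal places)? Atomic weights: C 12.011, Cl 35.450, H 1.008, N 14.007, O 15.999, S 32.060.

First, the molecular formula is C18H30N2O6 (counting implicit H from valence).
  C: 18 × 12.011 = 216.198
  H: 30 × 1.008 = 30.240
  N: 2 × 14.007 = 28.014
  O: 6 × 15.999 = 95.994
Sum: 18×12.011 + 30×1.008 + 2×14.007 + 6×15.999 = 370.446 → 370.45 g/mol.

370.45 g/mol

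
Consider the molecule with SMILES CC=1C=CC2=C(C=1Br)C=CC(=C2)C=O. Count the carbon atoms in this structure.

12

Count every carbon token in the SMILES (each C, including those in ring-closure positions and inside branches).
Carbon count: 12.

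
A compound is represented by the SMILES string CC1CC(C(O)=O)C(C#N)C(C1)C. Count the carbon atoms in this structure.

10

Count every carbon token in the SMILES (each C, including those in ring-closure positions and inside branches).
Carbon count: 10.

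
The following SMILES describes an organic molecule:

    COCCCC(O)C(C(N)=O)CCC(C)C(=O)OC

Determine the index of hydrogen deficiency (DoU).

2

Degree of unsaturation = (number of rings) + (number of π bonds).
Ring closures in the SMILES: 0.
π bonds: 2 double bonds (each 1 DoU) → 2 DoU from unsaturation.
Total DoU = 0 + 2 = 2.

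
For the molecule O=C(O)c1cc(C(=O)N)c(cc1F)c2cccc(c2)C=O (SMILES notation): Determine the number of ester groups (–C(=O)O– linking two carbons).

0

Scan the SMILES for the ester motif — none present.
Groups that are present: 1 aldehyde, 1 amide, 1 carboxylic acid.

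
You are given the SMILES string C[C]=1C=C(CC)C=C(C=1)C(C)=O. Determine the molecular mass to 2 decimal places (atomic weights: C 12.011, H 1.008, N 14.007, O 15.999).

162.23 g/mol

First, the molecular formula is C11H14O (counting implicit H from valence).
  C: 11 × 12.011 = 132.121
  H: 14 × 1.008 = 14.112
  O: 1 × 15.999 = 15.999
Sum: 11×12.011 + 14×1.008 + 1×15.999 = 162.232 → 162.23 g/mol.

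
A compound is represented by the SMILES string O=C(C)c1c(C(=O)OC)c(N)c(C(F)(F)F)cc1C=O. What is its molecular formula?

Walk through each heavy atom and fill implicit hydrogens from standard valence (C 4, N 3, O 2, S 2, halogen 1); for lowercase aromatic atoms, an aromatic c carries 1 H when it has two neighbours and 0 H with three, and aromatic n carries 0 H:
  atom 1: O, bond orders sum to 2 (valence 2) → 0 H
  atom 2: C, bond orders sum to 4 (valence 4) → 0 H
  atom 3: C, bond orders sum to 1 (valence 4) → 3 H
  atom 4: aromatic c, 3 neighbours → 0 H
  atom 5: aromatic c, 3 neighbours → 0 H
  atom 6: C, bond orders sum to 4 (valence 4) → 0 H
  atom 7: O, bond orders sum to 2 (valence 2) → 0 H
  atom 8: O, bond orders sum to 2 (valence 2) → 0 H
  atom 9: C, bond orders sum to 1 (valence 4) → 3 H
  atom 10: aromatic c, 3 neighbours → 0 H
  atom 11: N, bond orders sum to 1 (valence 3) → 2 H
  atom 12: aromatic c, 3 neighbours → 0 H
  atom 13: C, bond orders sum to 4 (valence 4) → 0 H
  atom 14: F (halogen, monovalent) → 0 H
  atom 15: F (halogen, monovalent) → 0 H
  atom 16: F (halogen, monovalent) → 0 H
  atom 17: aromatic c, 2 neighbours → 1 H
  atom 18: aromatic c, 3 neighbours → 0 H
  atom 19: C, bond orders sum to 3 (valence 4) → 1 H
  atom 20: O, bond orders sum to 2 (valence 2) → 0 H
Totals → C:12, H:10, F:3, N:1, O:4.
In Hill order: C12H10F3NO4.

C12H10F3NO4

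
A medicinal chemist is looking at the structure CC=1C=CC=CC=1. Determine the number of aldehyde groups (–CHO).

0

Scan the SMILES for the aldehyde motif — none present.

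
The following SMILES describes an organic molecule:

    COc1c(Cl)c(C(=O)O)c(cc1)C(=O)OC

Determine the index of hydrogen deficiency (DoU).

6

Molecular formula: C10H9ClO5.
DoU = (2C + 2 + N − H − X) / 2, where X is the halogen count and O/S are ignored.
    = (2·10 + 2 + 0 − 9 − 1) / 2 = 12 / 2 = 6.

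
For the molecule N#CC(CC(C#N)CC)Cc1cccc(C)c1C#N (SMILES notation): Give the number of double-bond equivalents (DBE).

10

Molecular formula: C16H17N3.
DoU = (2C + 2 + N − H − X) / 2, where X is the halogen count and O/S are ignored.
    = (2·16 + 2 + 3 − 17 − 0) / 2 = 20 / 2 = 10.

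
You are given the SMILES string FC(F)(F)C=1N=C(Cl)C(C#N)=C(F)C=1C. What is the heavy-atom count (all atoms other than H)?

Every atom symbol written in the SMILES (organic subset) is one heavy atom; implicit H are not written.
Heavy atoms by element → C:8, Cl:1, F:4, N:2.
Total: 15.

15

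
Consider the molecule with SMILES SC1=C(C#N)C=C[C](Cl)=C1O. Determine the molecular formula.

C7H4ClNOS

Walk through each heavy atom and fill implicit hydrogens from standard valence (C 4, N 3, O 2, S 2, halogen 1):
  atom 1: S, bond orders sum to 1 (valence 2) → 1 H
  atom 2: C, bond orders sum to 4 (valence 4) → 0 H
  atom 3: C, bond orders sum to 4 (valence 4) → 0 H
  atom 4: C, bond orders sum to 4 (valence 4) → 0 H
  atom 5: N, bond orders sum to 3 (valence 3) → 0 H
  atom 6: C, bond orders sum to 3 (valence 4) → 1 H
  atom 7: C, bond orders sum to 3 (valence 4) → 1 H
  atom 8: C with explicit H count 0
  atom 9: Cl (halogen, monovalent) → 0 H
  atom 10: C, bond orders sum to 4 (valence 4) → 0 H
  atom 11: O, bond orders sum to 1 (valence 2) → 1 H
Totals → C:7, H:4, Cl:1, N:1, O:1, S:1.
In Hill order: C7H4ClNOS.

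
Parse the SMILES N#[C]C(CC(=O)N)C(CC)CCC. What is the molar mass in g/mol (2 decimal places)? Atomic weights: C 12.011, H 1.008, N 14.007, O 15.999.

182.27 g/mol

First, the molecular formula is C10H18N2O (counting implicit H from valence).
  C: 10 × 12.011 = 120.110
  H: 18 × 1.008 = 18.144
  N: 2 × 14.007 = 28.014
  O: 1 × 15.999 = 15.999
Sum: 10×12.011 + 18×1.008 + 2×14.007 + 1×15.999 = 182.267 → 182.27 g/mol.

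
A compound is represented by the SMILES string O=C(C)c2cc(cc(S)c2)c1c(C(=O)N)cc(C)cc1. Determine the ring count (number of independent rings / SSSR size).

2

In SMILES, each pair of matching ring-closure digits denotes one ring-closing bond; the number of such bonds equals the number of independent rings.
Ring-closure bonds here: 2.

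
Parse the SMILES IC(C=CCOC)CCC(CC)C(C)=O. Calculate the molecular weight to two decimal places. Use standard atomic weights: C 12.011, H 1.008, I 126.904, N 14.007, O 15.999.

First, the molecular formula is C12H21IO2 (counting implicit H from valence).
  C: 12 × 12.011 = 144.132
  H: 21 × 1.008 = 21.168
  I: 1 × 126.904 = 126.904
  O: 2 × 15.999 = 31.998
Sum: 12×12.011 + 21×1.008 + 1×126.904 + 2×15.999 = 324.202 → 324.20 g/mol.

324.20 g/mol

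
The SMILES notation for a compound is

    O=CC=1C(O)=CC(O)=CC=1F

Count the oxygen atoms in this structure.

Scan the SMILES for O atoms (remember two-letter symbols like Cl and Br are single atoms).
Oxygen count: 3.

3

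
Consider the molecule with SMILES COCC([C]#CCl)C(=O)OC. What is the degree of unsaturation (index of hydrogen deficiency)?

3

Degree of unsaturation = (number of rings) + (number of π bonds).
Ring closures in the SMILES: 0.
π bonds: 1 double bond (each 1 DoU), 1 triple bond (each 2 DoU) → 3 DoU from unsaturation.
Total DoU = 0 + 3 = 3.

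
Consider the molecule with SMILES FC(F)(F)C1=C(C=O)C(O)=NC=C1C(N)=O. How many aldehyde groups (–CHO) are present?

The aldehyde motif appears at heavy-atom position 7 in the SMILES.
Other groups present: 1 amide, 1 hydroxyl.
Aldehyde count: 1.

1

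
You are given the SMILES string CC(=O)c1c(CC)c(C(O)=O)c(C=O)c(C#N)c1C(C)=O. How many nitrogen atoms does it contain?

1

Scan the SMILES for N atoms (remember two-letter symbols like Cl and Br are single atoms).
Nitrogen count: 1.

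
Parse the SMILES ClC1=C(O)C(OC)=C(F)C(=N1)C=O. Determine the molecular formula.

C7H5ClFNO3

Walk through each heavy atom and fill implicit hydrogens from standard valence (C 4, N 3, O 2, S 2, halogen 1):
  atom 1: Cl (halogen, monovalent) → 0 H
  atom 2: C, bond orders sum to 4 (valence 4) → 0 H
  atom 3: C, bond orders sum to 4 (valence 4) → 0 H
  atom 4: O, bond orders sum to 1 (valence 2) → 1 H
  atom 5: C, bond orders sum to 4 (valence 4) → 0 H
  atom 6: O, bond orders sum to 2 (valence 2) → 0 H
  atom 7: C, bond orders sum to 1 (valence 4) → 3 H
  atom 8: C, bond orders sum to 4 (valence 4) → 0 H
  atom 9: F (halogen, monovalent) → 0 H
  atom 10: C, bond orders sum to 4 (valence 4) → 0 H
  atom 11: N, bond orders sum to 3 (valence 3) → 0 H
  atom 12: C, bond orders sum to 3 (valence 4) → 1 H
  atom 13: O, bond orders sum to 2 (valence 2) → 0 H
Totals → C:7, H:5, Cl:1, F:1, N:1, O:3.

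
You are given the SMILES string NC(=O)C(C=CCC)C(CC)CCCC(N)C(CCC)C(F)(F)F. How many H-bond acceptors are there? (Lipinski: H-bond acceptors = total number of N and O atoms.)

N atoms: 2; O atoms: 1.
Lipinski HBA = 2 + 1 = 3.

3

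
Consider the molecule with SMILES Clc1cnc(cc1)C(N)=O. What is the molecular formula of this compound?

C6H5ClN2O

Walk through each heavy atom and fill implicit hydrogens from standard valence (C 4, N 3, O 2, S 2, halogen 1); for lowercase aromatic atoms, an aromatic c carries 1 H when it has two neighbours and 0 H with three, and aromatic n carries 0 H:
  atom 1: Cl (halogen, monovalent) → 0 H
  atom 2: aromatic c, 3 neighbours → 0 H
  atom 3: aromatic c, 2 neighbours → 1 H
  atom 4: aromatic n, 2 neighbours → 0 H
  atom 5: aromatic c, 3 neighbours → 0 H
  atom 6: aromatic c, 2 neighbours → 1 H
  atom 7: aromatic c, 2 neighbours → 1 H
  atom 8: C, bond orders sum to 4 (valence 4) → 0 H
  atom 9: N, bond orders sum to 1 (valence 3) → 2 H
  atom 10: O, bond orders sum to 2 (valence 2) → 0 H
Totals → C:6, H:5, Cl:1, N:2, O:1.
In Hill order: C6H5ClN2O.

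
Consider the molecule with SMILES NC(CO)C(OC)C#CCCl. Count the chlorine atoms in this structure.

Scan the SMILES for Cl atoms (remember two-letter symbols like Cl and Br are single atoms).
Chlorine count: 1.

1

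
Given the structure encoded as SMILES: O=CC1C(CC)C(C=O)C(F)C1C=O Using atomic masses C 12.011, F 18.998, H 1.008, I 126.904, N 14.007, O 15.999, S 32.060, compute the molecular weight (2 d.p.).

First, the molecular formula is C10H13FO3 (counting implicit H from valence).
  C: 10 × 12.011 = 120.110
  F: 1 × 18.998 = 18.998
  H: 13 × 1.008 = 13.104
  O: 3 × 15.999 = 47.997
Sum: 10×12.011 + 1×18.998 + 13×1.008 + 3×15.999 = 200.209 → 200.21 g/mol.

200.21 g/mol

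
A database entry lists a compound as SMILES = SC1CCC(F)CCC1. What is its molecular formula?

Walk through each heavy atom and fill implicit hydrogens from standard valence (C 4, N 3, O 2, S 2, halogen 1):
  atom 1: S, bond orders sum to 1 (valence 2) → 1 H
  atom 2: C, bond orders sum to 3 (valence 4) → 1 H
  atom 3: C, bond orders sum to 2 (valence 4) → 2 H
  atom 4: C, bond orders sum to 2 (valence 4) → 2 H
  atom 5: C, bond orders sum to 3 (valence 4) → 1 H
  atom 6: F (halogen, monovalent) → 0 H
  atom 7: C, bond orders sum to 2 (valence 4) → 2 H
  atom 8: C, bond orders sum to 2 (valence 4) → 2 H
  atom 9: C, bond orders sum to 2 (valence 4) → 2 H
Totals → C:7, H:13, F:1, S:1.
In Hill order: C7H13FS.

C7H13FS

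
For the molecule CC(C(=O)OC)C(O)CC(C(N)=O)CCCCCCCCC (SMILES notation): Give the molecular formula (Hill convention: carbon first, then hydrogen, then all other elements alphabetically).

C17H33NO4

Walk through each heavy atom and fill implicit hydrogens from standard valence (C 4, N 3, O 2, S 2, halogen 1):
  atom 1: C, bond orders sum to 1 (valence 4) → 3 H
  atom 2: C, bond orders sum to 3 (valence 4) → 1 H
  atom 3: C, bond orders sum to 4 (valence 4) → 0 H
  atom 4: O, bond orders sum to 2 (valence 2) → 0 H
  atom 5: O, bond orders sum to 2 (valence 2) → 0 H
  atom 6: C, bond orders sum to 1 (valence 4) → 3 H
  atom 7: C, bond orders sum to 3 (valence 4) → 1 H
  atom 8: O, bond orders sum to 1 (valence 2) → 1 H
  atom 9: C, bond orders sum to 2 (valence 4) → 2 H
  atom 10: C, bond orders sum to 3 (valence 4) → 1 H
  atom 11: C, bond orders sum to 4 (valence 4) → 0 H
  atom 12: N, bond orders sum to 1 (valence 3) → 2 H
  atom 13: O, bond orders sum to 2 (valence 2) → 0 H
  atom 14: C, bond orders sum to 2 (valence 4) → 2 H
  atom 15: C, bond orders sum to 2 (valence 4) → 2 H
  atom 16: C, bond orders sum to 2 (valence 4) → 2 H
  atom 17: C, bond orders sum to 2 (valence 4) → 2 H
  atom 18: C, bond orders sum to 2 (valence 4) → 2 H
  atom 19: C, bond orders sum to 2 (valence 4) → 2 H
  atom 20: C, bond orders sum to 2 (valence 4) → 2 H
  atom 21: C, bond orders sum to 2 (valence 4) → 2 H
  atom 22: C, bond orders sum to 1 (valence 4) → 3 H
Totals → C:17, H:33, N:1, O:4.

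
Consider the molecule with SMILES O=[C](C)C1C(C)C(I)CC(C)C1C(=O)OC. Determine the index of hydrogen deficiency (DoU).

3

Degree of unsaturation = (number of rings) + (number of π bonds).
Ring closures in the SMILES: 1.
π bonds: 2 double bonds (each 1 DoU) → 2 DoU from unsaturation.
Total DoU = 1 + 2 = 3.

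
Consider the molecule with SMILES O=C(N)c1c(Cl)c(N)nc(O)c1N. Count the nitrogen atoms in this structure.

4

Scan the SMILES for N atoms (remember two-letter symbols like Cl and Br are single atoms).
Nitrogen count: 4.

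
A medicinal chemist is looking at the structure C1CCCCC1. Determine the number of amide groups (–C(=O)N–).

0

Scan the SMILES for the amide motif — none present.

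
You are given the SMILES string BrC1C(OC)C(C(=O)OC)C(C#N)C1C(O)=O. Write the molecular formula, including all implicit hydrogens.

C10H12BrNO5

Walk through each heavy atom and fill implicit hydrogens from standard valence (C 4, N 3, O 2, S 2, halogen 1):
  atom 1: Br (halogen, monovalent) → 0 H
  atom 2: C, bond orders sum to 3 (valence 4) → 1 H
  atom 3: C, bond orders sum to 3 (valence 4) → 1 H
  atom 4: O, bond orders sum to 2 (valence 2) → 0 H
  atom 5: C, bond orders sum to 1 (valence 4) → 3 H
  atom 6: C, bond orders sum to 3 (valence 4) → 1 H
  atom 7: C, bond orders sum to 4 (valence 4) → 0 H
  atom 8: O, bond orders sum to 2 (valence 2) → 0 H
  atom 9: O, bond orders sum to 2 (valence 2) → 0 H
  atom 10: C, bond orders sum to 1 (valence 4) → 3 H
  atom 11: C, bond orders sum to 3 (valence 4) → 1 H
  atom 12: C, bond orders sum to 4 (valence 4) → 0 H
  atom 13: N, bond orders sum to 3 (valence 3) → 0 H
  atom 14: C, bond orders sum to 3 (valence 4) → 1 H
  atom 15: C, bond orders sum to 4 (valence 4) → 0 H
  atom 16: O, bond orders sum to 1 (valence 2) → 1 H
  atom 17: O, bond orders sum to 2 (valence 2) → 0 H
Totals → C:10, H:12, Br:1, N:1, O:5.
In Hill order: C10H12BrNO5.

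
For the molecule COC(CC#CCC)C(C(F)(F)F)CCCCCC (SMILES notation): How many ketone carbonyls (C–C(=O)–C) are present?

0

Scan the SMILES for the ketone motif — none present.
Groups that are present: 1 alkyne, 1 ether.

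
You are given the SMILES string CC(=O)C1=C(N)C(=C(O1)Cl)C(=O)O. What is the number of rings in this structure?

1

In SMILES, each pair of matching ring-closure digits denotes one ring-closing bond; the number of such bonds equals the number of independent rings.
Ring-closure bonds here: 1.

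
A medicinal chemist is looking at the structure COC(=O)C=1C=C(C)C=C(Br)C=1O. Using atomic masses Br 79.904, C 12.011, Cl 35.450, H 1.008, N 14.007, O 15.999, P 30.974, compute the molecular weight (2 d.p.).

First, the molecular formula is C9H9BrO3 (counting implicit H from valence).
  Br: 1 × 79.904 = 79.904
  C: 9 × 12.011 = 108.099
  H: 9 × 1.008 = 9.072
  O: 3 × 15.999 = 47.997
Sum: 1×79.904 + 9×12.011 + 9×1.008 + 3×15.999 = 245.072 → 245.07 g/mol.

245.07 g/mol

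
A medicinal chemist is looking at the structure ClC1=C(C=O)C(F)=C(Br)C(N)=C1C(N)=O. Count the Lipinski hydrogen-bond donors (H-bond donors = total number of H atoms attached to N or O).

4

Donors: find every N or O and count the H atoms it carries.
  atom 5 (O): bond orders sum to 2 → 0 H
  atom 11 (N): bond orders sum to 1 → 2 H
  atom 14 (N): bond orders sum to 1 → 2 H
  atom 15 (O): bond orders sum to 2 → 0 H
Lipinski HBD = 4.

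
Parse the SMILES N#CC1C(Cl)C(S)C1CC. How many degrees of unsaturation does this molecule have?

3

Degree of unsaturation = (number of rings) + (number of π bonds).
Ring closures in the SMILES: 1.
π bonds: 1 triple bond (each 2 DoU) → 2 DoU from unsaturation.
Total DoU = 1 + 2 = 3.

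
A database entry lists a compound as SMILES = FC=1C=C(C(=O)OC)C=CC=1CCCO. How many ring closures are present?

In SMILES, each pair of matching ring-closure digits denotes one ring-closing bond; the number of such bonds equals the number of independent rings.
Ring-closure bonds here: 1.

1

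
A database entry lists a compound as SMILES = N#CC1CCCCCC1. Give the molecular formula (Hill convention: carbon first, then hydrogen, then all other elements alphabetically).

C8H13N

Walk through each heavy atom and fill implicit hydrogens from standard valence (C 4, N 3, O 2, S 2, halogen 1):
  atom 1: N, bond orders sum to 3 (valence 3) → 0 H
  atom 2: C, bond orders sum to 4 (valence 4) → 0 H
  atom 3: C, bond orders sum to 3 (valence 4) → 1 H
  atom 4: C, bond orders sum to 2 (valence 4) → 2 H
  atom 5: C, bond orders sum to 2 (valence 4) → 2 H
  atom 6: C, bond orders sum to 2 (valence 4) → 2 H
  atom 7: C, bond orders sum to 2 (valence 4) → 2 H
  atom 8: C, bond orders sum to 2 (valence 4) → 2 H
  atom 9: C, bond orders sum to 2 (valence 4) → 2 H
Totals → C:8, H:13, N:1.
In Hill order: C8H13N.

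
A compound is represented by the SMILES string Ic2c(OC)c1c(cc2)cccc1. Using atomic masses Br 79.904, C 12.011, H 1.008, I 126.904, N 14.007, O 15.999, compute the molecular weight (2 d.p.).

284.10 g/mol

First, the molecular formula is C11H9IO (counting implicit H from valence).
  C: 11 × 12.011 = 132.121
  H: 9 × 1.008 = 9.072
  I: 1 × 126.904 = 126.904
  O: 1 × 15.999 = 15.999
Sum: 11×12.011 + 9×1.008 + 1×126.904 + 1×15.999 = 284.096 → 284.10 g/mol.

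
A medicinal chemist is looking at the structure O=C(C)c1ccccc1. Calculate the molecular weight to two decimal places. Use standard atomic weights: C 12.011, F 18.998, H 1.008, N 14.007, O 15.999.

120.15 g/mol

First, the molecular formula is C8H8O (counting implicit H from valence).
  C: 8 × 12.011 = 96.088
  H: 8 × 1.008 = 8.064
  O: 1 × 15.999 = 15.999
Sum: 8×12.011 + 8×1.008 + 1×15.999 = 120.151 → 120.15 g/mol.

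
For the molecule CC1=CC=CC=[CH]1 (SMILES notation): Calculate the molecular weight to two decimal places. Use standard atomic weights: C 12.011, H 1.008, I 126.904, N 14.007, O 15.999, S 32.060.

92.14 g/mol

First, the molecular formula is C7H8 (counting implicit H from valence).
  C: 7 × 12.011 = 84.077
  H: 8 × 1.008 = 8.064
Sum: 7×12.011 + 8×1.008 = 92.141 → 92.14 g/mol.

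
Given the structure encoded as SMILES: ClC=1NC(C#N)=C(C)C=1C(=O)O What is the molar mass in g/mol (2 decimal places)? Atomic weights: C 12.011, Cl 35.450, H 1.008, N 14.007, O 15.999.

First, the molecular formula is C7H5ClN2O2 (counting implicit H from valence).
  C: 7 × 12.011 = 84.077
  Cl: 1 × 35.450 = 35.450
  H: 5 × 1.008 = 5.040
  N: 2 × 14.007 = 28.014
  O: 2 × 15.999 = 31.998
Sum: 7×12.011 + 1×35.450 + 5×1.008 + 2×14.007 + 2×15.999 = 184.579 → 184.58 g/mol.

184.58 g/mol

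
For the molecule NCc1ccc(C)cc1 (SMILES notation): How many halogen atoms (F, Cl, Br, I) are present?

Scan the SMILES for the halogen motif — none present.
Groups that are present: 1 primary amine.

0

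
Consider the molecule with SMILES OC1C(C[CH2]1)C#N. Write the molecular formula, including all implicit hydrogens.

Walk through each heavy atom and fill implicit hydrogens from standard valence (C 4, N 3, O 2, S 2, halogen 1):
  atom 1: O, bond orders sum to 1 (valence 2) → 1 H
  atom 2: C, bond orders sum to 3 (valence 4) → 1 H
  atom 3: C, bond orders sum to 3 (valence 4) → 1 H
  atom 4: C, bond orders sum to 2 (valence 4) → 2 H
  atom 5: C with explicit H count 2
  atom 6: C, bond orders sum to 4 (valence 4) → 0 H
  atom 7: N, bond orders sum to 3 (valence 3) → 0 H
Totals → C:5, H:7, N:1, O:1.
In Hill order: C5H7NO.

C5H7NO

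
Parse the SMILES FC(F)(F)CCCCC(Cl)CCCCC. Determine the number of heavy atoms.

15

Every atom symbol written in the SMILES (organic subset) is one heavy atom; implicit H are not written.
Heavy atoms by element → C:11, Cl:1, F:3.
Total: 15.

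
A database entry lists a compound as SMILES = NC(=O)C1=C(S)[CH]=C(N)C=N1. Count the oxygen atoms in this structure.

Scan the SMILES for O atoms (remember two-letter symbols like Cl and Br are single atoms).
Oxygen count: 1.

1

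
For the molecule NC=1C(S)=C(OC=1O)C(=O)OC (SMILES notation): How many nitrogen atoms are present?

Scan the SMILES for N atoms (remember two-letter symbols like Cl and Br are single atoms).
Nitrogen count: 1.

1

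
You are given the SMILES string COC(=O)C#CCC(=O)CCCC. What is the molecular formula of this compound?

C10H14O3

Walk through each heavy atom and fill implicit hydrogens from standard valence (C 4, N 3, O 2, S 2, halogen 1):
  atom 1: C, bond orders sum to 1 (valence 4) → 3 H
  atom 2: O, bond orders sum to 2 (valence 2) → 0 H
  atom 3: C, bond orders sum to 4 (valence 4) → 0 H
  atom 4: O, bond orders sum to 2 (valence 2) → 0 H
  atom 5: C, bond orders sum to 4 (valence 4) → 0 H
  atom 6: C, bond orders sum to 4 (valence 4) → 0 H
  atom 7: C, bond orders sum to 2 (valence 4) → 2 H
  atom 8: C, bond orders sum to 4 (valence 4) → 0 H
  atom 9: O, bond orders sum to 2 (valence 2) → 0 H
  atom 10: C, bond orders sum to 2 (valence 4) → 2 H
  atom 11: C, bond orders sum to 2 (valence 4) → 2 H
  atom 12: C, bond orders sum to 2 (valence 4) → 2 H
  atom 13: C, bond orders sum to 1 (valence 4) → 3 H
Totals → C:10, H:14, O:3.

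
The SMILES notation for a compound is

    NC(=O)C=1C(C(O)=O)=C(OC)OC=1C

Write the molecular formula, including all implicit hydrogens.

C8H9NO5

Walk through each heavy atom and fill implicit hydrogens from standard valence (C 4, N 3, O 2, S 2, halogen 1):
  atom 1: N, bond orders sum to 1 (valence 3) → 2 H
  atom 2: C, bond orders sum to 4 (valence 4) → 0 H
  atom 3: O, bond orders sum to 2 (valence 2) → 0 H
  atom 4: C, bond orders sum to 4 (valence 4) → 0 H
  atom 5: C, bond orders sum to 4 (valence 4) → 0 H
  atom 6: C, bond orders sum to 4 (valence 4) → 0 H
  atom 7: O, bond orders sum to 1 (valence 2) → 1 H
  atom 8: O, bond orders sum to 2 (valence 2) → 0 H
  atom 9: C, bond orders sum to 4 (valence 4) → 0 H
  atom 10: O, bond orders sum to 2 (valence 2) → 0 H
  atom 11: C, bond orders sum to 1 (valence 4) → 3 H
  atom 12: O, bond orders sum to 2 (valence 2) → 0 H
  atom 13: C, bond orders sum to 4 (valence 4) → 0 H
  atom 14: C, bond orders sum to 1 (valence 4) → 3 H
Totals → C:8, H:9, N:1, O:5.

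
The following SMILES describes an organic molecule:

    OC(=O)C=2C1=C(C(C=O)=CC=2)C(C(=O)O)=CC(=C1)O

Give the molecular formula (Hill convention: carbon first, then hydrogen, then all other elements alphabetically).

C13H8O6

Walk through each heavy atom and fill implicit hydrogens from standard valence (C 4, N 3, O 2, S 2, halogen 1):
  atom 1: O, bond orders sum to 1 (valence 2) → 1 H
  atom 2: C, bond orders sum to 4 (valence 4) → 0 H
  atom 3: O, bond orders sum to 2 (valence 2) → 0 H
  atom 4: C, bond orders sum to 4 (valence 4) → 0 H
  atom 5: C, bond orders sum to 4 (valence 4) → 0 H
  atom 6: C, bond orders sum to 4 (valence 4) → 0 H
  atom 7: C, bond orders sum to 4 (valence 4) → 0 H
  atom 8: C, bond orders sum to 3 (valence 4) → 1 H
  atom 9: O, bond orders sum to 2 (valence 2) → 0 H
  atom 10: C, bond orders sum to 3 (valence 4) → 1 H
  atom 11: C, bond orders sum to 3 (valence 4) → 1 H
  atom 12: C, bond orders sum to 4 (valence 4) → 0 H
  atom 13: C, bond orders sum to 4 (valence 4) → 0 H
  atom 14: O, bond orders sum to 2 (valence 2) → 0 H
  atom 15: O, bond orders sum to 1 (valence 2) → 1 H
  atom 16: C, bond orders sum to 3 (valence 4) → 1 H
  atom 17: C, bond orders sum to 4 (valence 4) → 0 H
  atom 18: C, bond orders sum to 3 (valence 4) → 1 H
  atom 19: O, bond orders sum to 1 (valence 2) → 1 H
Totals → C:13, H:8, O:6.
In Hill order: C13H8O6.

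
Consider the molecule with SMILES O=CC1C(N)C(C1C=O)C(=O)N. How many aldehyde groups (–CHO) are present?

2

The aldehyde motif appears at heavy-atom positions 2, 8 in the SMILES.
Other groups present: 1 amide, 1 primary amine.
Aldehyde count: 2.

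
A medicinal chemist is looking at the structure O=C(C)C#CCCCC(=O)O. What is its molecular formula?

C8H10O3

Walk through each heavy atom and fill implicit hydrogens from standard valence (C 4, N 3, O 2, S 2, halogen 1):
  atom 1: O, bond orders sum to 2 (valence 2) → 0 H
  atom 2: C, bond orders sum to 4 (valence 4) → 0 H
  atom 3: C, bond orders sum to 1 (valence 4) → 3 H
  atom 4: C, bond orders sum to 4 (valence 4) → 0 H
  atom 5: C, bond orders sum to 4 (valence 4) → 0 H
  atom 6: C, bond orders sum to 2 (valence 4) → 2 H
  atom 7: C, bond orders sum to 2 (valence 4) → 2 H
  atom 8: C, bond orders sum to 2 (valence 4) → 2 H
  atom 9: C, bond orders sum to 4 (valence 4) → 0 H
  atom 10: O, bond orders sum to 2 (valence 2) → 0 H
  atom 11: O, bond orders sum to 1 (valence 2) → 1 H
Totals → C:8, H:10, O:3.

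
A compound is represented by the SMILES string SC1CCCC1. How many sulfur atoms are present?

1

Scan the SMILES for S atoms (remember two-letter symbols like Cl and Br are single atoms).
Sulfur count: 1.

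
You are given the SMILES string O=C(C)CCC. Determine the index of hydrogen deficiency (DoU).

1

Degree of unsaturation = (number of rings) + (number of π bonds).
Ring closures in the SMILES: 0.
π bonds: 1 double bond (each 1 DoU) → 1 DoU from unsaturation.
Total DoU = 0 + 1 = 1.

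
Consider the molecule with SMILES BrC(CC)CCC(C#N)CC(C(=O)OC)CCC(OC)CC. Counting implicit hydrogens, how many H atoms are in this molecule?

30

Walk through each heavy atom and fill implicit hydrogens from standard valence (C 4, N 3, O 2, S 2, halogen 1):
  atom 1: Br (halogen, monovalent) → 0 H
  atom 2: C, bond orders sum to 3 (valence 4) → 1 H
  atom 3: C, bond orders sum to 2 (valence 4) → 2 H
  atom 4: C, bond orders sum to 1 (valence 4) → 3 H
  atom 5: C, bond orders sum to 2 (valence 4) → 2 H
  atom 6: C, bond orders sum to 2 (valence 4) → 2 H
  atom 7: C, bond orders sum to 3 (valence 4) → 1 H
  atom 8: C, bond orders sum to 4 (valence 4) → 0 H
  atom 9: N, bond orders sum to 3 (valence 3) → 0 H
  atom 10: C, bond orders sum to 2 (valence 4) → 2 H
  atom 11: C, bond orders sum to 3 (valence 4) → 1 H
  atom 12: C, bond orders sum to 4 (valence 4) → 0 H
  atom 13: O, bond orders sum to 2 (valence 2) → 0 H
  atom 14: O, bond orders sum to 2 (valence 2) → 0 H
  atom 15: C, bond orders sum to 1 (valence 4) → 3 H
  atom 16: C, bond orders sum to 2 (valence 4) → 2 H
  atom 17: C, bond orders sum to 2 (valence 4) → 2 H
  atom 18: C, bond orders sum to 3 (valence 4) → 1 H
  atom 19: O, bond orders sum to 2 (valence 2) → 0 H
  atom 20: C, bond orders sum to 1 (valence 4) → 3 H
  atom 21: C, bond orders sum to 2 (valence 4) → 2 H
  atom 22: C, bond orders sum to 1 (valence 4) → 3 H
Total hydrogens: 30.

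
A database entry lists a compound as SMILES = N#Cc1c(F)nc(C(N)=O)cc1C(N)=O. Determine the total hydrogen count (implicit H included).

Walk through each heavy atom and fill implicit hydrogens from standard valence (C 4, N 3, O 2, S 2, halogen 1); for lowercase aromatic atoms, an aromatic c carries 1 H when it has two neighbours and 0 H with three, and aromatic n carries 0 H:
  atom 1: N, bond orders sum to 3 (valence 3) → 0 H
  atom 2: C, bond orders sum to 4 (valence 4) → 0 H
  atom 3: aromatic c, 3 neighbours → 0 H
  atom 4: aromatic c, 3 neighbours → 0 H
  atom 5: F (halogen, monovalent) → 0 H
  atom 6: aromatic n, 2 neighbours → 0 H
  atom 7: aromatic c, 3 neighbours → 0 H
  atom 8: C, bond orders sum to 4 (valence 4) → 0 H
  atom 9: N, bond orders sum to 1 (valence 3) → 2 H
  atom 10: O, bond orders sum to 2 (valence 2) → 0 H
  atom 11: aromatic c, 2 neighbours → 1 H
  atom 12: aromatic c, 3 neighbours → 0 H
  atom 13: C, bond orders sum to 4 (valence 4) → 0 H
  atom 14: N, bond orders sum to 1 (valence 3) → 2 H
  atom 15: O, bond orders sum to 2 (valence 2) → 0 H
Total hydrogens: 5.

5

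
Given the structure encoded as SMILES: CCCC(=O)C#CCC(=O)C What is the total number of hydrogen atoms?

12

Walk through each heavy atom and fill implicit hydrogens from standard valence (C 4, N 3, O 2, S 2, halogen 1):
  atom 1: C, bond orders sum to 1 (valence 4) → 3 H
  atom 2: C, bond orders sum to 2 (valence 4) → 2 H
  atom 3: C, bond orders sum to 2 (valence 4) → 2 H
  atom 4: C, bond orders sum to 4 (valence 4) → 0 H
  atom 5: O, bond orders sum to 2 (valence 2) → 0 H
  atom 6: C, bond orders sum to 4 (valence 4) → 0 H
  atom 7: C, bond orders sum to 4 (valence 4) → 0 H
  atom 8: C, bond orders sum to 2 (valence 4) → 2 H
  atom 9: C, bond orders sum to 4 (valence 4) → 0 H
  atom 10: O, bond orders sum to 2 (valence 2) → 0 H
  atom 11: C, bond orders sum to 1 (valence 4) → 3 H
Total hydrogens: 12.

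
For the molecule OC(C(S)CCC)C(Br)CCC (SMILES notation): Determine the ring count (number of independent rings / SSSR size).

0

In SMILES, each pair of matching ring-closure digits denotes one ring-closing bond; the number of such bonds equals the number of independent rings.
Ring-closure bonds here: 0.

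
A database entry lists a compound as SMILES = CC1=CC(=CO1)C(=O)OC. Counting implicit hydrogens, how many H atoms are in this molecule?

8

Walk through each heavy atom and fill implicit hydrogens from standard valence (C 4, N 3, O 2, S 2, halogen 1):
  atom 1: C, bond orders sum to 1 (valence 4) → 3 H
  atom 2: C, bond orders sum to 4 (valence 4) → 0 H
  atom 3: C, bond orders sum to 3 (valence 4) → 1 H
  atom 4: C, bond orders sum to 4 (valence 4) → 0 H
  atom 5: C, bond orders sum to 3 (valence 4) → 1 H
  atom 6: O, bond orders sum to 2 (valence 2) → 0 H
  atom 7: C, bond orders sum to 4 (valence 4) → 0 H
  atom 8: O, bond orders sum to 2 (valence 2) → 0 H
  atom 9: O, bond orders sum to 2 (valence 2) → 0 H
  atom 10: C, bond orders sum to 1 (valence 4) → 3 H
Total hydrogens: 8.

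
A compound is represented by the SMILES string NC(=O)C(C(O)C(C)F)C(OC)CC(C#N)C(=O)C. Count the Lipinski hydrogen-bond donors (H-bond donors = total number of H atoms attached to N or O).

3

Donors: find every N or O and count the H atoms it carries.
  atom 1 (N): bond orders sum to 1 → 2 H
  atom 3 (O): bond orders sum to 2 → 0 H
  atom 6 (O): bond orders sum to 1 → 1 H
  atom 11 (O): bond orders sum to 2 → 0 H
  atom 16 (N): bond orders sum to 3 → 0 H
  atom 18 (O): bond orders sum to 2 → 0 H
Lipinski HBD = 3.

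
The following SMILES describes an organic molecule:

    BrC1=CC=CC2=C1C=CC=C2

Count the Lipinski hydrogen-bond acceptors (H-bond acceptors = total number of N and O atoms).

N atoms: 0; O atoms: 0.
Lipinski HBA = 0 + 0 = 0.

0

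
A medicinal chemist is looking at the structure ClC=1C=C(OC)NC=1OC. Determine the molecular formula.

C6H8ClNO2

Walk through each heavy atom and fill implicit hydrogens from standard valence (C 4, N 3, O 2, S 2, halogen 1):
  atom 1: Cl (halogen, monovalent) → 0 H
  atom 2: C, bond orders sum to 4 (valence 4) → 0 H
  atom 3: C, bond orders sum to 3 (valence 4) → 1 H
  atom 4: C, bond orders sum to 4 (valence 4) → 0 H
  atom 5: O, bond orders sum to 2 (valence 2) → 0 H
  atom 6: C, bond orders sum to 1 (valence 4) → 3 H
  atom 7: N, bond orders sum to 2 (valence 3) → 1 H
  atom 8: C, bond orders sum to 4 (valence 4) → 0 H
  atom 9: O, bond orders sum to 2 (valence 2) → 0 H
  atom 10: C, bond orders sum to 1 (valence 4) → 3 H
Totals → C:6, H:8, Cl:1, N:1, O:2.
In Hill order: C6H8ClNO2.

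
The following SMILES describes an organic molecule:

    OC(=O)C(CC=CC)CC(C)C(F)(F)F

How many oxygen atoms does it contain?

2

Scan the SMILES for O atoms (remember two-letter symbols like Cl and Br are single atoms).
Oxygen count: 2.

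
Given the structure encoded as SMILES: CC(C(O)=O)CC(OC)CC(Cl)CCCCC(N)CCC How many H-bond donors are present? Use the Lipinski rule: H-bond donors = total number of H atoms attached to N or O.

3

Donors: find every N or O and count the H atoms it carries.
  atom 4 (O): bond orders sum to 1 → 1 H
  atom 5 (O): bond orders sum to 2 → 0 H
  atom 8 (O): bond orders sum to 2 → 0 H
  atom 18 (N): bond orders sum to 1 → 2 H
Lipinski HBD = 3.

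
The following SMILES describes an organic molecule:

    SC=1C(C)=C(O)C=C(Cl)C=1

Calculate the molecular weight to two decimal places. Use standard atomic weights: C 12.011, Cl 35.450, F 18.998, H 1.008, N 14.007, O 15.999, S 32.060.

174.64 g/mol

First, the molecular formula is C7H7ClOS (counting implicit H from valence).
  C: 7 × 12.011 = 84.077
  Cl: 1 × 35.450 = 35.450
  H: 7 × 1.008 = 7.056
  O: 1 × 15.999 = 15.999
  S: 1 × 32.060 = 32.060
Sum: 7×12.011 + 1×35.450 + 7×1.008 + 1×15.999 + 1×32.060 = 174.642 → 174.64 g/mol.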